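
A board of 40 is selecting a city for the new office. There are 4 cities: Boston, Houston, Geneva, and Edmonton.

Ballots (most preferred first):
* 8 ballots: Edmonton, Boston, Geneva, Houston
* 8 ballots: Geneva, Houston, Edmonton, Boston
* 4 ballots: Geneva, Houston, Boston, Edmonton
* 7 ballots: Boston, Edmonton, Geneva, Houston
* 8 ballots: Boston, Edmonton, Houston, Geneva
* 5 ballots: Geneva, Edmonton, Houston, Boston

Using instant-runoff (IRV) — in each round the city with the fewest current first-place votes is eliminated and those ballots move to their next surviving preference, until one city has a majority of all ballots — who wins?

Round 1: Boston 15, Houston 0, Geneva 17, Edmonton 8. Houston eliminated.
Round 2: Boston 15, Geneva 17, Edmonton 8. Edmonton eliminated.
Round 3: Boston 23, Geneva 17. Boston has a majority (≥21).

Boston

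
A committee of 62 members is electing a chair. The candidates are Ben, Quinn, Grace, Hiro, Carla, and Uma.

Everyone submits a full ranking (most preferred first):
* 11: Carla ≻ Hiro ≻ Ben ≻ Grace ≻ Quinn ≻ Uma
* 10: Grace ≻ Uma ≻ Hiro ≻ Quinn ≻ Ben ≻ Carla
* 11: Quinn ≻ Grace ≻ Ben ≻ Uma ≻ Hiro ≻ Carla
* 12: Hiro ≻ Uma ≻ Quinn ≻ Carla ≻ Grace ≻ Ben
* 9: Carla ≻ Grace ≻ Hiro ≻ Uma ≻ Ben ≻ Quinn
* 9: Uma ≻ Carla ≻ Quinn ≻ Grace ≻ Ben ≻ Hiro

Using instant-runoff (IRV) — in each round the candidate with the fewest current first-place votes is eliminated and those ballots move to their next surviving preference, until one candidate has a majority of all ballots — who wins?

Round 1: Ben 0, Quinn 11, Grace 10, Hiro 12, Carla 20, Uma 9. Ben eliminated.
Round 2: Quinn 11, Grace 10, Hiro 12, Carla 20, Uma 9. Uma eliminated.
Round 3: Quinn 11, Grace 10, Hiro 12, Carla 29. Grace eliminated.
Round 4: Quinn 11, Hiro 22, Carla 29. Quinn eliminated.
Round 5: Hiro 33, Carla 29. Hiro has a majority (≥32).

Hiro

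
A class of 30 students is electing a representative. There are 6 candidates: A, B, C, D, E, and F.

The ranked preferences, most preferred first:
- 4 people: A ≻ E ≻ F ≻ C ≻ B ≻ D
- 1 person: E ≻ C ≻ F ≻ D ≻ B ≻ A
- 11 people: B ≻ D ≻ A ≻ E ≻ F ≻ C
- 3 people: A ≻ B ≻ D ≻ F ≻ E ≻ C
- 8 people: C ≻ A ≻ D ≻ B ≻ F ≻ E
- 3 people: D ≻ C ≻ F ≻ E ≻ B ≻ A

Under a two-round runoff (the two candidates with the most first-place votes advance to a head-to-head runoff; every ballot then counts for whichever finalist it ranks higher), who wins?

C

Round 1 first-place votes: A 7, B 11, C 8, D 3, E 1, F 0. B and C advance.
Runoff: B is ranked above C on 14 ballots, C above B on 16.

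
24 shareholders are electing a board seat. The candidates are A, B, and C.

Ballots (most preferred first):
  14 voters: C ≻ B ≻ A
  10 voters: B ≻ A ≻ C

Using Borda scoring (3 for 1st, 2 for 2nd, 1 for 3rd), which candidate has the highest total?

B

A: 14×1 + 10×2 = 34
B: 14×2 + 10×3 = 58
C: 14×3 + 10×1 = 52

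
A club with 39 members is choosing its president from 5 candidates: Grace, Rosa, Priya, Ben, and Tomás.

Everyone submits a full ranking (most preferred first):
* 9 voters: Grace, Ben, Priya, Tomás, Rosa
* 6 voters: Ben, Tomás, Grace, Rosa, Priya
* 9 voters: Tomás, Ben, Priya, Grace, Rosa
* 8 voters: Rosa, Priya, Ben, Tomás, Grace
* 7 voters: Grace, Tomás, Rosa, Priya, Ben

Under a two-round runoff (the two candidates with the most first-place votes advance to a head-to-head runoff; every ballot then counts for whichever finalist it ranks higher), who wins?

Round 1 first-place votes: Grace 16, Rosa 8, Priya 0, Ben 6, Tomás 9. Grace and Tomás advance.
Runoff: Grace is ranked above Tomás on 16 ballots, Tomás above Grace on 23.

Tomás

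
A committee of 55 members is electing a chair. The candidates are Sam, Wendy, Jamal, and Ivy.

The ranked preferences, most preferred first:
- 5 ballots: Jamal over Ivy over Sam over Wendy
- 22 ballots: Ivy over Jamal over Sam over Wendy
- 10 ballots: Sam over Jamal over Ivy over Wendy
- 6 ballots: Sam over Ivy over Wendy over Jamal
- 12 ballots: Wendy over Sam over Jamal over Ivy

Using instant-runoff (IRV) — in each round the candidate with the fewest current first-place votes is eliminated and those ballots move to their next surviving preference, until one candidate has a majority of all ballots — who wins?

Round 1: Sam 16, Wendy 12, Jamal 5, Ivy 22. Jamal eliminated.
Round 2: Sam 16, Wendy 12, Ivy 27. Wendy eliminated.
Round 3: Sam 28, Ivy 27. Sam has a majority (≥28).

Sam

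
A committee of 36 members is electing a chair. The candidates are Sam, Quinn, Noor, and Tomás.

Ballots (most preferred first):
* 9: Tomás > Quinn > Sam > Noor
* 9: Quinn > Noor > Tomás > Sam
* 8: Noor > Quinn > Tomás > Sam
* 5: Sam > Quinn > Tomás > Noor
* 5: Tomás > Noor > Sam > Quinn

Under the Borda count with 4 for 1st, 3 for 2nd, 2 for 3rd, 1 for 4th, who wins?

Sam: 9×2 + 9×1 + 8×1 + 5×4 + 5×2 = 65
Quinn: 9×3 + 9×4 + 8×3 + 5×3 + 5×1 = 107
Noor: 9×1 + 9×3 + 8×4 + 5×1 + 5×3 = 88
Tomás: 9×4 + 9×2 + 8×2 + 5×2 + 5×4 = 100

Quinn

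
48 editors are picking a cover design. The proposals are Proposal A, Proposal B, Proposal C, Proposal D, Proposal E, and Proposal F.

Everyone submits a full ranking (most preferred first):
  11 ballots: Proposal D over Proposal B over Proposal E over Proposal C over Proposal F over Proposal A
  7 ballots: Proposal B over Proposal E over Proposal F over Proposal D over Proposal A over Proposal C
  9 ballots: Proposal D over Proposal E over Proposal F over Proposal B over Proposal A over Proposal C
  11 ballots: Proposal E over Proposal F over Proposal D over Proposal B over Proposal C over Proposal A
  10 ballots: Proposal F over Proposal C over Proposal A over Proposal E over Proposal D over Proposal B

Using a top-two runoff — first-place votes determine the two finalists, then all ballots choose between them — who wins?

Round 1 first-place votes: Proposal A 0, Proposal B 7, Proposal C 0, Proposal D 20, Proposal E 11, Proposal F 10. Proposal D and Proposal E advance.
Runoff: Proposal D is ranked above Proposal E on 20 ballots, Proposal E above Proposal D on 28.

Proposal E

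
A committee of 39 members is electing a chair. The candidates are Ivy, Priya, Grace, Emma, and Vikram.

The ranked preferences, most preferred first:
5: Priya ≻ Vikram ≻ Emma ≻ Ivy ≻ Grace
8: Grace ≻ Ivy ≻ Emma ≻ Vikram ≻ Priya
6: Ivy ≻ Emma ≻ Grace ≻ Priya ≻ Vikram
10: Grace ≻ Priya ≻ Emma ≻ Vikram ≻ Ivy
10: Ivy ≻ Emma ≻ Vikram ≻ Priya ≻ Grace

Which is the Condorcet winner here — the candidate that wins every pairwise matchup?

Ivy

Ivy vs Priya: 24–15
Ivy vs Grace: 21–18
Ivy vs Emma: 24–15
Ivy vs Vikram: 24–15
Ivy beats every other candidate.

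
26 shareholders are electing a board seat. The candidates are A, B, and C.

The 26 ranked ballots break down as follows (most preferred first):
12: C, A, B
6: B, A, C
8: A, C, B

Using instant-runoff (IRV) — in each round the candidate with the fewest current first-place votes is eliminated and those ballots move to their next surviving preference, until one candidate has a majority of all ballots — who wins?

Round 1: A 8, B 6, C 12. B eliminated.
Round 2: A 14, C 12. A has a majority (≥14).

A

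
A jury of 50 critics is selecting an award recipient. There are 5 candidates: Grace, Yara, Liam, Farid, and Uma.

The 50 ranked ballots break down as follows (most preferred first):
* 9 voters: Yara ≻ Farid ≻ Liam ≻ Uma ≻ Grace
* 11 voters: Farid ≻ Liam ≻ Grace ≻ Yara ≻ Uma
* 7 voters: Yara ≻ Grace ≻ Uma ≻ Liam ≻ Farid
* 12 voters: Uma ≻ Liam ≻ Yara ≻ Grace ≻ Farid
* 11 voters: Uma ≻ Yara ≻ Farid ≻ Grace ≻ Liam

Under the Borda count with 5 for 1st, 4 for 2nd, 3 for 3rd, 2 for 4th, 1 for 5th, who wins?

Grace: 9×1 + 11×3 + 7×4 + 12×2 + 11×2 = 116
Yara: 9×5 + 11×2 + 7×5 + 12×3 + 11×4 = 182
Liam: 9×3 + 11×4 + 7×2 + 12×4 + 11×1 = 144
Farid: 9×4 + 11×5 + 7×1 + 12×1 + 11×3 = 143
Uma: 9×2 + 11×1 + 7×3 + 12×5 + 11×5 = 165

Yara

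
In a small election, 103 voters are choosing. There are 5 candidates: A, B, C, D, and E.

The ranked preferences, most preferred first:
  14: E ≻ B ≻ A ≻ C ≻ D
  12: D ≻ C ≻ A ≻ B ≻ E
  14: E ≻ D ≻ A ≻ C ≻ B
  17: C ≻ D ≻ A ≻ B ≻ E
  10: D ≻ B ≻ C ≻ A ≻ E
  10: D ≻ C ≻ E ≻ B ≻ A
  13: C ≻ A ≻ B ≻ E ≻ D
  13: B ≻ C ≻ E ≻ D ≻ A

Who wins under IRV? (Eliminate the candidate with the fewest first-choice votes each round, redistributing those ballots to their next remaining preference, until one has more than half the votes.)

Round 1: A 0, B 13, C 30, D 32, E 28. A eliminated.
Round 2: B 13, C 30, D 32, E 28. B eliminated.
Round 3: C 43, D 32, E 28. E eliminated.
Round 4: C 57, D 46. C has a majority (≥52).

C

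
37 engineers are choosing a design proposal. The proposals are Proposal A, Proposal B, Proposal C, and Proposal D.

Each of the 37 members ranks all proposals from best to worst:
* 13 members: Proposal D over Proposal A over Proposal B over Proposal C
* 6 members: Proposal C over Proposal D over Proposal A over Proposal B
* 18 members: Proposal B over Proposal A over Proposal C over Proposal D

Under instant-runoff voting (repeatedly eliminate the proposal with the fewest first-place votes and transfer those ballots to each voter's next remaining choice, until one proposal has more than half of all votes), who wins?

Round 1: Proposal A 0, Proposal B 18, Proposal C 6, Proposal D 13. Proposal A eliminated.
Round 2: Proposal B 18, Proposal C 6, Proposal D 13. Proposal C eliminated.
Round 3: Proposal B 18, Proposal D 19. Proposal D has a majority (≥19).

Proposal D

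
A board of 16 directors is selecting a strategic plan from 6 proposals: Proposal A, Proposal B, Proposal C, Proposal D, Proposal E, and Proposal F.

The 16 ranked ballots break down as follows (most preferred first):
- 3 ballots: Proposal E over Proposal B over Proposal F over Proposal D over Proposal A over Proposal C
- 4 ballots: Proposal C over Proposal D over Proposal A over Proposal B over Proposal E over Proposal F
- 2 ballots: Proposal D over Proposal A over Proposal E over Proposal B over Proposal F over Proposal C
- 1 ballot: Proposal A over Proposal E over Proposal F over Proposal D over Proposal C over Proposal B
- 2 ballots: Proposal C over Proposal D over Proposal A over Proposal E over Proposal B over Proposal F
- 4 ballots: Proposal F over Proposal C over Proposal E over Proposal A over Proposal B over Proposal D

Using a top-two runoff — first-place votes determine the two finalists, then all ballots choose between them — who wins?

Proposal F

Round 1 first-place votes: Proposal A 1, Proposal B 0, Proposal C 6, Proposal D 2, Proposal E 3, Proposal F 4. Proposal C and Proposal F advance.
Runoff: Proposal C is ranked above Proposal F on 6 ballots, Proposal F above Proposal C on 10.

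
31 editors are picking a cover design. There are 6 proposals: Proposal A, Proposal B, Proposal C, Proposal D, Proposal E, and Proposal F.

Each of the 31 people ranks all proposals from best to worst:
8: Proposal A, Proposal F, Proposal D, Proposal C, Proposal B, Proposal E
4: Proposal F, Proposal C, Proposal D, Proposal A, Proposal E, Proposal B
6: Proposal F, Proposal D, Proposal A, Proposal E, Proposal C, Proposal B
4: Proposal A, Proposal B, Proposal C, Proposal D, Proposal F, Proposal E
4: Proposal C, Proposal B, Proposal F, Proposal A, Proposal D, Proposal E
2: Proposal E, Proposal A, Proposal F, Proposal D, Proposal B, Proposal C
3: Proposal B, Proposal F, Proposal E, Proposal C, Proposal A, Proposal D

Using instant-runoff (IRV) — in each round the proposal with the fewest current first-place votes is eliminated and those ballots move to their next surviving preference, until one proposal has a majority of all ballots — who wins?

Proposal F

Round 1: Proposal A 12, Proposal B 3, Proposal C 4, Proposal D 0, Proposal E 2, Proposal F 10. Proposal D eliminated.
Round 2: Proposal A 12, Proposal B 3, Proposal C 4, Proposal E 2, Proposal F 10. Proposal E eliminated.
Round 3: Proposal A 14, Proposal B 3, Proposal C 4, Proposal F 10. Proposal B eliminated.
Round 4: Proposal A 14, Proposal C 4, Proposal F 13. Proposal C eliminated.
Round 5: Proposal A 14, Proposal F 17. Proposal F has a majority (≥16).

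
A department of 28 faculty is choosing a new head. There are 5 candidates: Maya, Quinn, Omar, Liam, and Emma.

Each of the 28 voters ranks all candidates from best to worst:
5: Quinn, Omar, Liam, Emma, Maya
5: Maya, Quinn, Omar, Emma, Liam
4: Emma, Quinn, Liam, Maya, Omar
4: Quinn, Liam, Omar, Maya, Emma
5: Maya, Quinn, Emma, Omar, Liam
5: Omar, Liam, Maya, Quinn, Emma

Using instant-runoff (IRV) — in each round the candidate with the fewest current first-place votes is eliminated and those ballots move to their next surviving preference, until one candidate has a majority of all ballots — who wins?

Maya

Round 1: Maya 10, Quinn 9, Omar 5, Liam 0, Emma 4. Liam eliminated.
Round 2: Maya 10, Quinn 9, Omar 5, Emma 4. Emma eliminated.
Round 3: Maya 10, Quinn 13, Omar 5. Omar eliminated.
Round 4: Maya 15, Quinn 13. Maya has a majority (≥15).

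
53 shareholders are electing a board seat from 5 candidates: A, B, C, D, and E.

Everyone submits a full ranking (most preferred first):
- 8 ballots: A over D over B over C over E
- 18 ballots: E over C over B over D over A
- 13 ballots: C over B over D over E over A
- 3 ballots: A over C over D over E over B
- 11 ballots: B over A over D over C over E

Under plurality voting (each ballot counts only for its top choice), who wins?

E

First-place votes: A 11, B 11, C 13, D 0, E 18.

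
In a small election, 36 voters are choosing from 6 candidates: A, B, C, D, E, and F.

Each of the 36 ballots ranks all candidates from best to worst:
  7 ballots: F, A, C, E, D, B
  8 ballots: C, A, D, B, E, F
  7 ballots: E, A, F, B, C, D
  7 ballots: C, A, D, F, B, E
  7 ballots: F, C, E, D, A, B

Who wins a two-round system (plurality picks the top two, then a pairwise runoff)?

F

Round 1 first-place votes: A 0, B 0, C 15, D 0, E 7, F 14. C and F advance.
Runoff: C is ranked above F on 15 ballots, F above C on 21.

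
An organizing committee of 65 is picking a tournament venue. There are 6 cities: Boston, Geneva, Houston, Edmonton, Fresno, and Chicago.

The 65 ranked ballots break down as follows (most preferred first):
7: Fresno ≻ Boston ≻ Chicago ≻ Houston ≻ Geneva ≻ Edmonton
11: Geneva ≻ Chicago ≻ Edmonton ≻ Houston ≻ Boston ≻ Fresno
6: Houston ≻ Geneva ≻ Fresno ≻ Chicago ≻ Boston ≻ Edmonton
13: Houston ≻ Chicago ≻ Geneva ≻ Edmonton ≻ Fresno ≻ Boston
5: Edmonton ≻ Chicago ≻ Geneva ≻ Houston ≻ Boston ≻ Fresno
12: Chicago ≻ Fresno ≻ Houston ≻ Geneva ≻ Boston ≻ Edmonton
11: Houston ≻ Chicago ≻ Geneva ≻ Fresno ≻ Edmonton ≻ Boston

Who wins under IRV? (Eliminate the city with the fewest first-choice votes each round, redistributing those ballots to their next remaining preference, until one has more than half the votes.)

Chicago

Round 1: Boston 0, Geneva 11, Houston 30, Edmonton 5, Fresno 7, Chicago 12. Boston eliminated.
Round 2: Geneva 11, Houston 30, Edmonton 5, Fresno 7, Chicago 12. Edmonton eliminated.
Round 3: Geneva 11, Houston 30, Fresno 7, Chicago 17. Fresno eliminated.
Round 4: Geneva 11, Houston 30, Chicago 24. Geneva eliminated.
Round 5: Houston 30, Chicago 35. Chicago has a majority (≥33).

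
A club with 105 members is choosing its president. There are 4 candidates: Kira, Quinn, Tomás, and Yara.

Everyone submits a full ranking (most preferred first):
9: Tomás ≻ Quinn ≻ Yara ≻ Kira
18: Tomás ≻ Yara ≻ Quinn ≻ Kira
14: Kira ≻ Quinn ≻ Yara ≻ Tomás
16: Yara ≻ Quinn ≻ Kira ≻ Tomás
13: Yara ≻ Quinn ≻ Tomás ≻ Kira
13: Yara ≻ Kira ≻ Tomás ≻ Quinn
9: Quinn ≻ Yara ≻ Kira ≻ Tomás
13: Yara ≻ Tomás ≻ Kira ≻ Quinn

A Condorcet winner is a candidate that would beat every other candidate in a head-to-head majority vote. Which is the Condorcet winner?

Yara

Yara vs Kira: 91–14
Yara vs Quinn: 73–32
Yara vs Tomás: 78–27
Yara beats every other candidate.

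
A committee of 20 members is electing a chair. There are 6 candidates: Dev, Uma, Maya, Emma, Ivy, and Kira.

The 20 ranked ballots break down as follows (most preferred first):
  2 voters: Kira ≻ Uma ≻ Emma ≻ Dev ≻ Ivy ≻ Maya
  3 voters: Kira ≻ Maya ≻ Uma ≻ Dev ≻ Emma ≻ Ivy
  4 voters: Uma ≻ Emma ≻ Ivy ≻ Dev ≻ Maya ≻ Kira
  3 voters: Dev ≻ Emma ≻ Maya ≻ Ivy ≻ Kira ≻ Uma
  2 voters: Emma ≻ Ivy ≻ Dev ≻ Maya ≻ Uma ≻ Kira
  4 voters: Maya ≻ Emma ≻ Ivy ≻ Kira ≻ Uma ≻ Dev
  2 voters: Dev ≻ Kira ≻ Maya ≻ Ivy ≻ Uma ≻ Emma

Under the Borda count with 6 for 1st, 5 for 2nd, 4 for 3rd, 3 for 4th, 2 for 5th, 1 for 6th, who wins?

Dev: 2×3 + 3×3 + 4×3 + 3×6 + 2×4 + 4×1 + 2×6 = 69
Uma: 2×5 + 3×4 + 4×6 + 3×1 + 2×2 + 4×2 + 2×2 = 65
Maya: 2×1 + 3×5 + 4×2 + 3×4 + 2×3 + 4×6 + 2×4 = 75
Emma: 2×4 + 3×2 + 4×5 + 3×5 + 2×6 + 4×5 + 2×1 = 83
Ivy: 2×2 + 3×1 + 4×4 + 3×3 + 2×5 + 4×4 + 2×3 = 64
Kira: 2×6 + 3×6 + 4×1 + 3×2 + 2×1 + 4×3 + 2×5 = 64

Emma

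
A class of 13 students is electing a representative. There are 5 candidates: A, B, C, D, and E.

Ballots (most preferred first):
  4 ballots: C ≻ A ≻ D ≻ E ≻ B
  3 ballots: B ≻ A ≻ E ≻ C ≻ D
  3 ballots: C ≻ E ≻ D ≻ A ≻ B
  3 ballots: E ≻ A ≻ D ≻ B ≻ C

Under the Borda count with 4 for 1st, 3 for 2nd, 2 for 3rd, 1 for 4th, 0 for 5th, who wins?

A

A: 4×3 + 3×3 + 3×1 + 3×3 = 33
B: 4×0 + 3×4 + 3×0 + 3×1 = 15
C: 4×4 + 3×1 + 3×4 + 3×0 = 31
D: 4×2 + 3×0 + 3×2 + 3×2 = 20
E: 4×1 + 3×2 + 3×3 + 3×4 = 31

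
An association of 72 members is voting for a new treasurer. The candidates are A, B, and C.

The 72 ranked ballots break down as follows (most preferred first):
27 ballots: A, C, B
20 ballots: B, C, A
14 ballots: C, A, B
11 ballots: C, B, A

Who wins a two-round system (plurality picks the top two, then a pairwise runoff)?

Round 1 first-place votes: A 27, B 20, C 25. A and C advance.
Runoff: A is ranked above C on 27 ballots, C above A on 45.

C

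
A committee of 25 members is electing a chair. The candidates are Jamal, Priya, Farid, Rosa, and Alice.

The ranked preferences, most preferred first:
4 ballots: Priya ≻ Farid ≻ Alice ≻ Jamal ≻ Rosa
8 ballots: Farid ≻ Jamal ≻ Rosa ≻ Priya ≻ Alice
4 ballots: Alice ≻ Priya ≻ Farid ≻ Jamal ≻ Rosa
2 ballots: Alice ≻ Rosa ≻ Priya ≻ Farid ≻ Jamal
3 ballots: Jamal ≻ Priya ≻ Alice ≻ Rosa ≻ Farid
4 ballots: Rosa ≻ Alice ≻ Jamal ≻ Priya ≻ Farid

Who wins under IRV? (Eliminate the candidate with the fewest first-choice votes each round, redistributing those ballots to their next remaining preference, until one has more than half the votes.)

Alice

Round 1: Jamal 3, Priya 4, Farid 8, Rosa 4, Alice 6. Jamal eliminated.
Round 2: Priya 7, Farid 8, Rosa 4, Alice 6. Rosa eliminated.
Round 3: Priya 7, Farid 8, Alice 10. Priya eliminated.
Round 4: Farid 12, Alice 13. Alice has a majority (≥13).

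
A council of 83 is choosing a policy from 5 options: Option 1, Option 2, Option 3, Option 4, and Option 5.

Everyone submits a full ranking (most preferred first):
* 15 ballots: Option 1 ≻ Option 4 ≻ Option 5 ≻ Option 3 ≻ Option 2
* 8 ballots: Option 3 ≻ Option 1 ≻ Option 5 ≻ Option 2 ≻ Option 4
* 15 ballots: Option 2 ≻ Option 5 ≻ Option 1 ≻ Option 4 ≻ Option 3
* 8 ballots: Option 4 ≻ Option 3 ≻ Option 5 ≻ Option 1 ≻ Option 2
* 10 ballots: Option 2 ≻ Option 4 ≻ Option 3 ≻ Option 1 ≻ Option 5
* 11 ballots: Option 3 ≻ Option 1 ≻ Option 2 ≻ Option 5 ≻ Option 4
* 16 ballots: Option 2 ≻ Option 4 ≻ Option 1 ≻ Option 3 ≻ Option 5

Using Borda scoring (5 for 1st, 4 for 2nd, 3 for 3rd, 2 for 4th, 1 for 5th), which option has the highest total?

Option 1

Option 1: 15×5 + 8×4 + 15×3 + 8×2 + 10×2 + 11×4 + 16×3 = 280
Option 2: 15×1 + 8×2 + 15×5 + 8×1 + 10×5 + 11×3 + 16×5 = 277
Option 3: 15×2 + 8×5 + 15×1 + 8×4 + 10×3 + 11×5 + 16×2 = 234
Option 4: 15×4 + 8×1 + 15×2 + 8×5 + 10×4 + 11×1 + 16×4 = 253
Option 5: 15×3 + 8×3 + 15×4 + 8×3 + 10×1 + 11×2 + 16×1 = 201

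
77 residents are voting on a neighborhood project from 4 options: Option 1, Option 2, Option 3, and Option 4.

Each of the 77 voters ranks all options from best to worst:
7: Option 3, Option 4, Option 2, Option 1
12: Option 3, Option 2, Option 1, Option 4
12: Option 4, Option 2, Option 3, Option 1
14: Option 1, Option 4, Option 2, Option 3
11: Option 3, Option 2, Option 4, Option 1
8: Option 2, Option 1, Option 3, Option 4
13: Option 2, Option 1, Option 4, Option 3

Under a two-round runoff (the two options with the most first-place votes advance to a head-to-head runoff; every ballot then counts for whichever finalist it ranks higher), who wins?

Option 2

Round 1 first-place votes: Option 1 14, Option 2 21, Option 3 30, Option 4 12. Option 3 and Option 2 advance.
Runoff: Option 3 is ranked above Option 2 on 30 ballots, Option 2 above Option 3 on 47.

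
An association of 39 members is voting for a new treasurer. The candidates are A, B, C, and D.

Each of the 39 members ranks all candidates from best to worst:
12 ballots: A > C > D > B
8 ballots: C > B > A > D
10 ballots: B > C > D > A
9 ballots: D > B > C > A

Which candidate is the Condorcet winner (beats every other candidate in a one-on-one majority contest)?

C vs A: 27–12
C vs B: 20–19
C vs D: 30–9
C beats every other candidate.

C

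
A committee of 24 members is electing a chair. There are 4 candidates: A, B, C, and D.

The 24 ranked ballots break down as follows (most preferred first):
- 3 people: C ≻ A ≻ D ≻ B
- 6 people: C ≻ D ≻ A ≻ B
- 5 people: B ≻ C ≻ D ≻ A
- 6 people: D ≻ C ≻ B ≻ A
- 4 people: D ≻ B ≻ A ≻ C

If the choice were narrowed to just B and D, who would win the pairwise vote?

D

B is ranked above D on 5 ballots; D above B on 19.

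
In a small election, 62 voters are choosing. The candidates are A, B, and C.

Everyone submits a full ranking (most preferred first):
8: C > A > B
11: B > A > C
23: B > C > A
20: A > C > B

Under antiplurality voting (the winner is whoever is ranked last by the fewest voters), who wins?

C

Last-place votes: A 23, B 28, C 11.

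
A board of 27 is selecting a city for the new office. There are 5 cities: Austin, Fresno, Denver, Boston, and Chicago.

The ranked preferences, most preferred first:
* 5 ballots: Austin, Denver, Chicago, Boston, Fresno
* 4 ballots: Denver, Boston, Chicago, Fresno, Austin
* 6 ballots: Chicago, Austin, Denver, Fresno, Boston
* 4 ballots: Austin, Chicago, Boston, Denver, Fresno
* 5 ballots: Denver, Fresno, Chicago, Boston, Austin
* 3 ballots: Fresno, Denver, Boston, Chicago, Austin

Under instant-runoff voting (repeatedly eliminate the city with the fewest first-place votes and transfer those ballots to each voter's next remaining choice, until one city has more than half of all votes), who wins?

Round 1: Austin 9, Fresno 3, Denver 9, Boston 0, Chicago 6. Boston eliminated.
Round 2: Austin 9, Fresno 3, Denver 9, Chicago 6. Fresno eliminated.
Round 3: Austin 9, Denver 12, Chicago 6. Chicago eliminated.
Round 4: Austin 15, Denver 12. Austin has a majority (≥14).

Austin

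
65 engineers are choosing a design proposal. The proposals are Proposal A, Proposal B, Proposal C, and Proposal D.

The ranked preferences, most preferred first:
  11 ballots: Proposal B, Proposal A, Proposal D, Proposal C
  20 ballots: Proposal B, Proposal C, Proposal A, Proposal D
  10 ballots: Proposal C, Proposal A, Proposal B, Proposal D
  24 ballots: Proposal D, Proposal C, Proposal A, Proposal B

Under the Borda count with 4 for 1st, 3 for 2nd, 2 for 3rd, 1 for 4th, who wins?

Proposal A: 11×3 + 20×2 + 10×3 + 24×2 = 151
Proposal B: 11×4 + 20×4 + 10×2 + 24×1 = 168
Proposal C: 11×1 + 20×3 + 10×4 + 24×3 = 183
Proposal D: 11×2 + 20×1 + 10×1 + 24×4 = 148

Proposal C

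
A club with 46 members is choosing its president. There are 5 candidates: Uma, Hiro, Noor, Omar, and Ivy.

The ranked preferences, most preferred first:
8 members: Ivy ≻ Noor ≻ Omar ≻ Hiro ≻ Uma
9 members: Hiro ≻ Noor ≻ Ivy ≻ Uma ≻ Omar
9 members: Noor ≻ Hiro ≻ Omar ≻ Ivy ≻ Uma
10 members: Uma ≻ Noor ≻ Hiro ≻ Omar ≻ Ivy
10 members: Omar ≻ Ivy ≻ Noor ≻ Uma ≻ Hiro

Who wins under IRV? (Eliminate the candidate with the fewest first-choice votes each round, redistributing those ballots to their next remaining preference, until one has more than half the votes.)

Round 1: Uma 10, Hiro 9, Noor 9, Omar 10, Ivy 8. Ivy eliminated.
Round 2: Uma 10, Hiro 9, Noor 17, Omar 10. Hiro eliminated.
Round 3: Uma 10, Noor 26, Omar 10. Noor has a majority (≥24).

Noor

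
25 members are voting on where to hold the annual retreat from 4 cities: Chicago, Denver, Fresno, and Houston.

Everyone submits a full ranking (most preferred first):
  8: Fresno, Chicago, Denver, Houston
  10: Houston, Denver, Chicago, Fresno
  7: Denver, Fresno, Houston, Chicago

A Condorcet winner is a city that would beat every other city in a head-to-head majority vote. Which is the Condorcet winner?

Denver vs Chicago: 17–8
Denver vs Fresno: 17–8
Denver vs Houston: 15–10
Denver beats every other city.

Denver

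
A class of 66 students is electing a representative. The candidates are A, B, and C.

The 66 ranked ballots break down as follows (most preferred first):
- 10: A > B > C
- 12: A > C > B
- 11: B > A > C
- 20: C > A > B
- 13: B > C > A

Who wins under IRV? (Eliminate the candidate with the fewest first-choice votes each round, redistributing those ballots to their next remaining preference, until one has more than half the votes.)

A

Round 1: A 22, B 24, C 20. C eliminated.
Round 2: A 42, B 24. A has a majority (≥34).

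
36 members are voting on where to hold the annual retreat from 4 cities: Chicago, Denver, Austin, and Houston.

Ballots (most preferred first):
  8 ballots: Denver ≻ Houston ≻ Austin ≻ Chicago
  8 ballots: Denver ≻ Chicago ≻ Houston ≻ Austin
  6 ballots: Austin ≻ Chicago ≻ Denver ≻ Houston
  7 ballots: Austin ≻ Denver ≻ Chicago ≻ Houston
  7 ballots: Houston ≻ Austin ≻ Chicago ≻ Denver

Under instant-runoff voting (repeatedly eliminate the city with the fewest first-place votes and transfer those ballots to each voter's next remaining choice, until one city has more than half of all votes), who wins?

Round 1: Chicago 0, Denver 16, Austin 13, Houston 7. Chicago eliminated.
Round 2: Denver 16, Austin 13, Houston 7. Houston eliminated.
Round 3: Denver 16, Austin 20. Austin has a majority (≥19).

Austin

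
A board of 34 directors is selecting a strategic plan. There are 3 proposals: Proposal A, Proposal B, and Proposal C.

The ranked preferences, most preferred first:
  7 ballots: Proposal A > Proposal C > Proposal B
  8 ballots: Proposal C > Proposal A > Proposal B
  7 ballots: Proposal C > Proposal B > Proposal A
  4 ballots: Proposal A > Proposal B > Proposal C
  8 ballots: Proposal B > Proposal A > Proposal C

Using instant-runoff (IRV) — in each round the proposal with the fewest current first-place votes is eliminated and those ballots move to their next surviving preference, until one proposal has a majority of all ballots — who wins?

Round 1: Proposal A 11, Proposal B 8, Proposal C 15. Proposal B eliminated.
Round 2: Proposal A 19, Proposal C 15. Proposal A has a majority (≥18).

Proposal A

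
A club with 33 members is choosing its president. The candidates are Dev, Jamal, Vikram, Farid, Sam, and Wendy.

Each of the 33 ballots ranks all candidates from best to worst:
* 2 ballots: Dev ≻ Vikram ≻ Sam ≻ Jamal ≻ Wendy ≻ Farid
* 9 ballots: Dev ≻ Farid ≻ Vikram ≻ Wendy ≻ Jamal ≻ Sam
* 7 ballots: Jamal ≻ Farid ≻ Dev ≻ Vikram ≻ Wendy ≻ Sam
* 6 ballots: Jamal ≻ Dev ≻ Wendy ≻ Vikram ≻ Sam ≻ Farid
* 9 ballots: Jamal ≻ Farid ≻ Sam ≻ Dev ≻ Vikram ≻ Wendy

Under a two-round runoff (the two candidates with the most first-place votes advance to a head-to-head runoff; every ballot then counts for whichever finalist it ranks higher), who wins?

Round 1 first-place votes: Dev 11, Jamal 22, Vikram 0, Farid 0, Sam 0, Wendy 0. Jamal and Dev advance.
Runoff: Jamal is ranked above Dev on 22 ballots, Dev above Jamal on 11.

Jamal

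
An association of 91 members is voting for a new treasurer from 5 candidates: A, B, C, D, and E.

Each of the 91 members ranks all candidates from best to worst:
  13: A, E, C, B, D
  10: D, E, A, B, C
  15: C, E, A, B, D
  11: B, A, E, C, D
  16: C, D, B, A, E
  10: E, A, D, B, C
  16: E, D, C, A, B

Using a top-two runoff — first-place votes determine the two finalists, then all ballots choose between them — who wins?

E

Round 1 first-place votes: A 13, B 11, C 31, D 10, E 26. C and E advance.
Runoff: C is ranked above E on 31 ballots, E above C on 60.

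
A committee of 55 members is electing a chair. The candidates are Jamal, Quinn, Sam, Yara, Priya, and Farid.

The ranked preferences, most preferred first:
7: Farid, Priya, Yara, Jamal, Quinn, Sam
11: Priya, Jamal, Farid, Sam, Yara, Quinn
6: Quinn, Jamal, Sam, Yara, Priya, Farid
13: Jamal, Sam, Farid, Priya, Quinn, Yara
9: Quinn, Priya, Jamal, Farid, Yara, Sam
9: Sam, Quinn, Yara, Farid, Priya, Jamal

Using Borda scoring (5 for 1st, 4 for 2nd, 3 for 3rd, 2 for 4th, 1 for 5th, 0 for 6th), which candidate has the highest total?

Jamal

Jamal: 7×2 + 11×4 + 6×4 + 13×5 + 9×3 + 9×0 = 174
Quinn: 7×1 + 11×0 + 6×5 + 13×1 + 9×5 + 9×4 = 131
Sam: 7×0 + 11×2 + 6×3 + 13×4 + 9×0 + 9×5 = 137
Yara: 7×3 + 11×1 + 6×2 + 13×0 + 9×1 + 9×3 = 80
Priya: 7×4 + 11×5 + 6×1 + 13×2 + 9×4 + 9×1 = 160
Farid: 7×5 + 11×3 + 6×0 + 13×3 + 9×2 + 9×2 = 143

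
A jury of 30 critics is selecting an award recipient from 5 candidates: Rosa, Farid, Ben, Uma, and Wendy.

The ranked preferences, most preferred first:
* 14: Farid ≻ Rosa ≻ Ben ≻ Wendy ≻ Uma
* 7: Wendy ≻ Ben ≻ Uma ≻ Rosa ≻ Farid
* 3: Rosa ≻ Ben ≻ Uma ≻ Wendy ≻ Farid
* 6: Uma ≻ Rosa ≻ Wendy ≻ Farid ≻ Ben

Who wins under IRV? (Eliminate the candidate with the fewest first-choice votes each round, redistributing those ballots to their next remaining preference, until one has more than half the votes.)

Round 1: Rosa 3, Farid 14, Ben 0, Uma 6, Wendy 7. Ben eliminated.
Round 2: Rosa 3, Farid 14, Uma 6, Wendy 7. Rosa eliminated.
Round 3: Farid 14, Uma 9, Wendy 7. Wendy eliminated.
Round 4: Farid 14, Uma 16. Uma has a majority (≥16).

Uma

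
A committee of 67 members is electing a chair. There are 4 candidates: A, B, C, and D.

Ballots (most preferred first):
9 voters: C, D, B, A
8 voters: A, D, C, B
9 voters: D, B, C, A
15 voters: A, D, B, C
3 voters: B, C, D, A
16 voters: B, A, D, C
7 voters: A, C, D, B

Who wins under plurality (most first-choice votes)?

A

First-place votes: A 30, B 19, C 9, D 9.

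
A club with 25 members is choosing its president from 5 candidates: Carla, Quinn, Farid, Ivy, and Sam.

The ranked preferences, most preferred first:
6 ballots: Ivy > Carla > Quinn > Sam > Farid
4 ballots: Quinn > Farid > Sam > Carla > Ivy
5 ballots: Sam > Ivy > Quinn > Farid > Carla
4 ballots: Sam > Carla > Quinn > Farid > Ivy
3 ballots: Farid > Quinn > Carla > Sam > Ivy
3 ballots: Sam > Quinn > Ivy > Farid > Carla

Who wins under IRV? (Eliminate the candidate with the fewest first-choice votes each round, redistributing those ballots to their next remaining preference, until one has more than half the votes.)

Round 1: Carla 0, Quinn 4, Farid 3, Ivy 6, Sam 12. Carla eliminated.
Round 2: Quinn 4, Farid 3, Ivy 6, Sam 12. Farid eliminated.
Round 3: Quinn 7, Ivy 6, Sam 12. Ivy eliminated.
Round 4: Quinn 13, Sam 12. Quinn has a majority (≥13).

Quinn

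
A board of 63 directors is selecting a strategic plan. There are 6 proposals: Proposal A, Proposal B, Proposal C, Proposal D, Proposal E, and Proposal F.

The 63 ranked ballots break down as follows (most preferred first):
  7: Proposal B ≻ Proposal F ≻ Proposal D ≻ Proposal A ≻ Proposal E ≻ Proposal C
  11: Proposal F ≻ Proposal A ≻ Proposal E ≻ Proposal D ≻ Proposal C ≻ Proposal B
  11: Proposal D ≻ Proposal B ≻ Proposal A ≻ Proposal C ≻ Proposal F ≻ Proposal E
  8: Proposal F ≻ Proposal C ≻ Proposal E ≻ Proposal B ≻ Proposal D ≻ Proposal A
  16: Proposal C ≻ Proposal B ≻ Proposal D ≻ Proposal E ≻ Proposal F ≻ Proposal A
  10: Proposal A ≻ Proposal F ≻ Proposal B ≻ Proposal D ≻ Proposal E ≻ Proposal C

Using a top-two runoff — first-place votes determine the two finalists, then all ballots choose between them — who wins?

Round 1 first-place votes: Proposal A 10, Proposal B 7, Proposal C 16, Proposal D 11, Proposal E 0, Proposal F 19. Proposal F and Proposal C advance.
Runoff: Proposal F is ranked above Proposal C on 36 ballots, Proposal C above Proposal F on 27.

Proposal F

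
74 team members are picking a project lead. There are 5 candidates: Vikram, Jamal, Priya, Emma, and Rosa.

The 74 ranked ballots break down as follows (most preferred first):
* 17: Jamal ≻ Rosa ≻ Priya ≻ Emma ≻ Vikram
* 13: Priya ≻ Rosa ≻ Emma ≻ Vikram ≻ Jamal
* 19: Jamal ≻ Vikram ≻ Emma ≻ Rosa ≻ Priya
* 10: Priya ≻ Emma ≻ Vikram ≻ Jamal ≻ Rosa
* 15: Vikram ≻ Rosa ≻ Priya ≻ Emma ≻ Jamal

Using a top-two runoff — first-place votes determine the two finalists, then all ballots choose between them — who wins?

Round 1 first-place votes: Vikram 15, Jamal 36, Priya 23, Emma 0, Rosa 0. Jamal and Priya advance.
Runoff: Jamal is ranked above Priya on 36 ballots, Priya above Jamal on 38.

Priya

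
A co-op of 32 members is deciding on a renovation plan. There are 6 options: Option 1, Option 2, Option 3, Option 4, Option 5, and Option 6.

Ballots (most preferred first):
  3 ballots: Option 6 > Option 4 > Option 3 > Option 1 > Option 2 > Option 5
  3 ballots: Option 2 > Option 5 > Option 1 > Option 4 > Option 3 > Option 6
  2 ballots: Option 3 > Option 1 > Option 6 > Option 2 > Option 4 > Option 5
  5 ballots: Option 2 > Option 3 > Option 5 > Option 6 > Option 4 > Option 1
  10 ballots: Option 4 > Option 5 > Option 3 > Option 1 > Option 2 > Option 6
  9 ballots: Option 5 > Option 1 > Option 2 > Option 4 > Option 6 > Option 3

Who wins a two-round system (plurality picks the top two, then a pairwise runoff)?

Round 1 first-place votes: Option 1 0, Option 2 8, Option 3 2, Option 4 10, Option 5 9, Option 6 3. Option 4 and Option 5 advance.
Runoff: Option 4 is ranked above Option 5 on 15 ballots, Option 5 above Option 4 on 17.

Option 5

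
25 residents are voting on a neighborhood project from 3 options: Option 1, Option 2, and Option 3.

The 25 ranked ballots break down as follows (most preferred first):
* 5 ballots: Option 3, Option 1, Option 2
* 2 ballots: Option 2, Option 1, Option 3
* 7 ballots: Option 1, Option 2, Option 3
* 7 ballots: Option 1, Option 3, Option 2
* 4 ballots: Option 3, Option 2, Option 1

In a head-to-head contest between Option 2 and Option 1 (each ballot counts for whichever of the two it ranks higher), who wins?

Option 1

Option 2 is ranked above Option 1 on 6 ballots; Option 1 above Option 2 on 19.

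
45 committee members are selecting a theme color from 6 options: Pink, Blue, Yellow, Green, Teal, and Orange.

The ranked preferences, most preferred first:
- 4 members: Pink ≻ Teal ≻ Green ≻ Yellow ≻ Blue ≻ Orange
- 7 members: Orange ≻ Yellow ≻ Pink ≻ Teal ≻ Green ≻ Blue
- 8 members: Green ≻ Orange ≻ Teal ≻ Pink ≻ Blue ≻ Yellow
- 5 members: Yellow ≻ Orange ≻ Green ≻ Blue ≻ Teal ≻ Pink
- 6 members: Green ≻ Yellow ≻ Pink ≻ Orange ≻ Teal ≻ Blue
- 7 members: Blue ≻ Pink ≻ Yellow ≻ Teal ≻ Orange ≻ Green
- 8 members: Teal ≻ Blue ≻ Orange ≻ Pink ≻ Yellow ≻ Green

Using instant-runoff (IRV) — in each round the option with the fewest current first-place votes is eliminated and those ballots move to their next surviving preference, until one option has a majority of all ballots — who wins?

Round 1: Pink 4, Blue 7, Yellow 5, Green 14, Teal 8, Orange 7. Pink eliminated.
Round 2: Blue 7, Yellow 5, Green 14, Teal 12, Orange 7. Yellow eliminated.
Round 3: Blue 7, Green 14, Teal 12, Orange 12. Blue eliminated.
Round 4: Green 14, Teal 19, Orange 12. Orange eliminated.
Round 5: Green 19, Teal 26. Teal has a majority (≥23).

Teal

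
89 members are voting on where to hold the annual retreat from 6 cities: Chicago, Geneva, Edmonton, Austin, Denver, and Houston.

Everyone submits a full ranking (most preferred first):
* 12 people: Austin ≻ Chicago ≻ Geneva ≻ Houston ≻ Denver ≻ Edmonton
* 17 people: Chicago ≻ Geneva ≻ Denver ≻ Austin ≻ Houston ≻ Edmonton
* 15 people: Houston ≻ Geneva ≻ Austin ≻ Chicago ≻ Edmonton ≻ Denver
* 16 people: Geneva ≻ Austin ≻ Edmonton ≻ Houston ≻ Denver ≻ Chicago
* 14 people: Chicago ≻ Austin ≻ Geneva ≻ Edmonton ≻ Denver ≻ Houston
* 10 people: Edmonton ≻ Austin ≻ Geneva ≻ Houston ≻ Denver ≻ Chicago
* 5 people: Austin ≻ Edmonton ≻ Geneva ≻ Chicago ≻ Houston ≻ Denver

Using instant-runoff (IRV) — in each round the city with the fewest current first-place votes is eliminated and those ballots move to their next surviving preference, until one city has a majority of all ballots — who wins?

Round 1: Chicago 31, Geneva 16, Edmonton 10, Austin 17, Denver 0, Houston 15. Denver eliminated.
Round 2: Chicago 31, Geneva 16, Edmonton 10, Austin 17, Houston 15. Edmonton eliminated.
Round 3: Chicago 31, Geneva 16, Austin 27, Houston 15. Houston eliminated.
Round 4: Chicago 31, Geneva 31, Austin 27. Austin eliminated.
Round 5: Chicago 43, Geneva 46. Geneva has a majority (≥45).

Geneva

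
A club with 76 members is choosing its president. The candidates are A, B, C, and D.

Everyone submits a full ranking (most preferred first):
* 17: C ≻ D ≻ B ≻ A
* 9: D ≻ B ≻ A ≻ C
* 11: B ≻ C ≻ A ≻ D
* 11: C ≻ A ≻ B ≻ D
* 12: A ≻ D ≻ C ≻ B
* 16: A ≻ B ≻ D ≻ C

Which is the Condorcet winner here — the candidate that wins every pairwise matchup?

C

C vs A: 39–37
C vs B: 40–36
C vs D: 39–37
C beats every other candidate.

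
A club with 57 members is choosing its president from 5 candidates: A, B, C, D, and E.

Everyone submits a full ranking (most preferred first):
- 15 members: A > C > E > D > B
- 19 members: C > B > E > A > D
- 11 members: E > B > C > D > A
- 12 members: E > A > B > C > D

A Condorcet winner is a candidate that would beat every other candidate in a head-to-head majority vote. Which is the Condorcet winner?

C vs A: 30–27
C vs B: 34–23
C vs D: 57–0
C vs E: 34–23
C beats every other candidate.

C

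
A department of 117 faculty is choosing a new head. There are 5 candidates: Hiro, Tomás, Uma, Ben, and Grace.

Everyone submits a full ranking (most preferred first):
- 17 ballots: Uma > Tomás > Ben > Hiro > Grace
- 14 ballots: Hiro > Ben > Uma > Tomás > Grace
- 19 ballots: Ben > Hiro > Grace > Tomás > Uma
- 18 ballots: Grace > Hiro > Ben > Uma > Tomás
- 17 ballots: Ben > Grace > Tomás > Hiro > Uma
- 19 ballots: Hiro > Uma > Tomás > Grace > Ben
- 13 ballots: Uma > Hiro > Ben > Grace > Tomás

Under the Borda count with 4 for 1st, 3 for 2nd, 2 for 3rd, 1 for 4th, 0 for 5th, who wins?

Hiro

Hiro: 17×1 + 14×4 + 19×3 + 18×3 + 17×1 + 19×4 + 13×3 = 316
Tomás: 17×3 + 14×1 + 19×1 + 18×0 + 17×2 + 19×2 + 13×0 = 156
Uma: 17×4 + 14×2 + 19×0 + 18×1 + 17×0 + 19×3 + 13×4 = 223
Ben: 17×2 + 14×3 + 19×4 + 18×2 + 17×4 + 19×0 + 13×2 = 282
Grace: 17×0 + 14×0 + 19×2 + 18×4 + 17×3 + 19×1 + 13×1 = 193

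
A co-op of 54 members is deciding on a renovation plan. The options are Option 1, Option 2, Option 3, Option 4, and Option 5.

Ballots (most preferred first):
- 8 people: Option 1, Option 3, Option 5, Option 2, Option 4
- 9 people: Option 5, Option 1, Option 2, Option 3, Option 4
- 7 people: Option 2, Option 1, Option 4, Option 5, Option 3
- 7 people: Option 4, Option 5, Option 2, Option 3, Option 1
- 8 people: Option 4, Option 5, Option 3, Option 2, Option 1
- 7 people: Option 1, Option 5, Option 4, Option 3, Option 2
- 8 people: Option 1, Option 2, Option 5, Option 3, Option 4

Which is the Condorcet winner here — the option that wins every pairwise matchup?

Option 1

Option 1 vs Option 2: 32–22
Option 1 vs Option 3: 39–15
Option 1 vs Option 4: 39–15
Option 1 vs Option 5: 30–24
Option 1 beats every other option.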